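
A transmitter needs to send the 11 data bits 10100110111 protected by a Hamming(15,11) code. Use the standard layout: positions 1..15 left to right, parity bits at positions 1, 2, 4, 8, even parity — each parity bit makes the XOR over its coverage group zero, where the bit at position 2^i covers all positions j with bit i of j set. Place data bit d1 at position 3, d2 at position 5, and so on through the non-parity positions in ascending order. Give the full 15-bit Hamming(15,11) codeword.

Place data bits at non-power-of-two positions: b3=1, b5=0, b6=1, b7=0, b9=0, b10=1, b11=1, b12=0, b13=1, b14=1, b15=1.
p1 = XOR of data positions {3,5,7,9,11,13,15} = 1⊕0⊕0⊕0⊕1⊕1⊕1 = 0
p2 = XOR of data positions {3,6,7,10,11,14,15} = 1⊕1⊕0⊕1⊕1⊕1⊕1 = 0
p4 = XOR of data positions {5,6,7,12,13,14,15} = 0⊕1⊕0⊕0⊕1⊕1⊕1 = 0
p8 = XOR of data positions {9,10,11,12,13,14,15} = 0⊕1⊕1⊕0⊕1⊕1⊕1 = 1
Codeword b1..b15 = 001001010110111

001001010110111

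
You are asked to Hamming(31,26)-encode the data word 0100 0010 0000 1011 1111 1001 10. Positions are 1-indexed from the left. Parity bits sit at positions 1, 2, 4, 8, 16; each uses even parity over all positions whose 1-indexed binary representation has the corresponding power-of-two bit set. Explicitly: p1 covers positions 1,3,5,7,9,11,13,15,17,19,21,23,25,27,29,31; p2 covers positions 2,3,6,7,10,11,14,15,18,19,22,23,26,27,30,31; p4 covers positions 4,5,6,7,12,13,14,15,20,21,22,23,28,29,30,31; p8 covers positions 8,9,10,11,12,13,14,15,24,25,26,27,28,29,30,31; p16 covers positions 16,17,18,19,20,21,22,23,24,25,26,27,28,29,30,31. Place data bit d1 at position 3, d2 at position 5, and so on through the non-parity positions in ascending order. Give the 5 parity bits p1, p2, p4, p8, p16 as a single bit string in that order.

00100

Place data bits at non-power-of-two positions: b3=0, b5=1, b6=0, b7=0, b9=0, b10=0, b11=1, b12=0, b13=0, b14=0, b15=0, b17=0, b18=1, b19=0, b20=1, b21=1, b22=1, b23=1, b24=1, b25=1, b26=1, b27=0, b28=0, b29=1, b30=1, b31=0.
p1 = XOR of data positions {3,5,7,9,11,13,15,17,19,21,23,25,27,29,31} = 0⊕1⊕0⊕0⊕1⊕0⊕0⊕0⊕0⊕1⊕1⊕1⊕0⊕1⊕0 = 0
p2 = XOR of data positions {3,6,7,10,11,14,15,18,19,22,23,26,27,30,31} = 0⊕0⊕0⊕0⊕1⊕0⊕0⊕1⊕0⊕1⊕1⊕1⊕0⊕1⊕0 = 0
p4 = XOR of data positions {5,6,7,12,13,14,15,20,21,22,23,28,29,30,31} = 1⊕0⊕0⊕0⊕0⊕0⊕0⊕1⊕1⊕1⊕1⊕0⊕1⊕1⊕0 = 1
p8 = XOR of data positions {9,10,11,12,13,14,15,24,25,26,27,28,29,30,31} = 0⊕0⊕1⊕0⊕0⊕0⊕0⊕1⊕1⊕1⊕0⊕0⊕1⊕1⊕0 = 0
p16 = XOR of data positions {17,18,19,20,21,22,23,24,25,26,27,28,29,30,31} = 0⊕1⊕0⊕1⊕1⊕1⊕1⊕1⊕1⊕1⊕0⊕0⊕1⊕1⊕0 = 0
Parity bits p1,p2,p4,p8,p16 = 00100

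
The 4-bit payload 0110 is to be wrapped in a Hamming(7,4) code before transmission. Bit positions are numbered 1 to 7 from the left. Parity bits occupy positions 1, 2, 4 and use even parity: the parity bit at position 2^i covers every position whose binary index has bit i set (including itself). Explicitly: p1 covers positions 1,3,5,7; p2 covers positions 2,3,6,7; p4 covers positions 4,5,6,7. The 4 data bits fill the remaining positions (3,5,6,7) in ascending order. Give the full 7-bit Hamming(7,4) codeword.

Place data bits at non-power-of-two positions: b3=0, b5=1, b6=1, b7=0.
p1 = XOR of data positions {3,5,7} = 0⊕1⊕0 = 1
p2 = XOR of data positions {3,6,7} = 0⊕1⊕0 = 1
p4 = XOR of data positions {5,6,7} = 1⊕1⊕0 = 0
Codeword b1..b7 = 1100110

1100110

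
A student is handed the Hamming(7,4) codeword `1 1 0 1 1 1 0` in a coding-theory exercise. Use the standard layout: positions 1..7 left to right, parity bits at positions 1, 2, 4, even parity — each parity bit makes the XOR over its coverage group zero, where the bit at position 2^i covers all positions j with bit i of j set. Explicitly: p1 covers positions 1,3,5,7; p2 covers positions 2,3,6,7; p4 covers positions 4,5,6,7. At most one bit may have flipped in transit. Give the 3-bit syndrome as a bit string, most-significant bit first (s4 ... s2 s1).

100

s1: b1⊕b3⊕b5⊕b7 = 1⊕0⊕1⊕0 = 0
s2: b2⊕b3⊕b6⊕b7 = 1⊕0⊕1⊕0 = 0
s4: b4⊕b5⊕b6⊕b7 = 1⊕1⊕1⊕0 = 1
Syndrome (s4...s1) = 100 → position 4.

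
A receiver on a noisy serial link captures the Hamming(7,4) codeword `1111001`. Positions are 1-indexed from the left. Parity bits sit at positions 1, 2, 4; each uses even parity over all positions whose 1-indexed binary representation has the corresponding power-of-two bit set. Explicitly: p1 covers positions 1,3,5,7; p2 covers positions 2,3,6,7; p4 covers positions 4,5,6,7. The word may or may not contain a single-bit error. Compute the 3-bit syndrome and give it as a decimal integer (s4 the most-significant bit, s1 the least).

s1: b1⊕b3⊕b5⊕b7 = 1⊕1⊕0⊕1 = 1
s2: b2⊕b3⊕b6⊕b7 = 1⊕1⊕0⊕1 = 1
s4: b4⊕b5⊕b6⊕b7 = 1⊕0⊕0⊕1 = 0
Syndrome (s4...s1) = 011 → position 3.

3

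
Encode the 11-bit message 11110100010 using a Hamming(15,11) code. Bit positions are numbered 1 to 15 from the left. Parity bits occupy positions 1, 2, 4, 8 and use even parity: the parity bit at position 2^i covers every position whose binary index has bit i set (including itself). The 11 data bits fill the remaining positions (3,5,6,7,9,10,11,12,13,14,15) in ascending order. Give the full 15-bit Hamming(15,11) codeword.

Place data bits at non-power-of-two positions: b3=1, b5=1, b6=1, b7=1, b9=0, b10=1, b11=0, b12=0, b13=0, b14=1, b15=0.
p1 = XOR of data positions {3,5,7,9,11,13,15} = 1⊕1⊕1⊕0⊕0⊕0⊕0 = 1
p2 = XOR of data positions {3,6,7,10,11,14,15} = 1⊕1⊕1⊕1⊕0⊕1⊕0 = 1
p4 = XOR of data positions {5,6,7,12,13,14,15} = 1⊕1⊕1⊕0⊕0⊕1⊕0 = 0
p8 = XOR of data positions {9,10,11,12,13,14,15} = 0⊕1⊕0⊕0⊕0⊕1⊕0 = 0
Codeword b1..b15 = 111011100100010

111011100100010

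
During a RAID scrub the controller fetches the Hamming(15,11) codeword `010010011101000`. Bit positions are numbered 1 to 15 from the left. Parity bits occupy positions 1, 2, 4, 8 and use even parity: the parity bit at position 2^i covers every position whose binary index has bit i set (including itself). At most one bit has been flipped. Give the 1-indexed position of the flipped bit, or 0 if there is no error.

s1: b1⊕b3⊕b5⊕b7⊕b9⊕b11⊕b13⊕b15 = 0⊕0⊕1⊕0⊕1⊕0⊕0⊕0 = 0
s2: b2⊕b3⊕b6⊕b7⊕b10⊕b11⊕b14⊕b15 = 1⊕0⊕0⊕0⊕1⊕0⊕0⊕0 = 0
s4: b4⊕b5⊕b6⊕b7⊕b12⊕b13⊕b14⊕b15 = 0⊕1⊕0⊕0⊕1⊕0⊕0⊕0 = 0
s8: b8⊕b9⊕b10⊕b11⊕b12⊕b13⊕b14⊕b15 = 1⊕1⊕1⊕0⊕1⊕0⊕0⊕0 = 0
Syndrome (s8...s1) = 0000 → position 0 (no error).

0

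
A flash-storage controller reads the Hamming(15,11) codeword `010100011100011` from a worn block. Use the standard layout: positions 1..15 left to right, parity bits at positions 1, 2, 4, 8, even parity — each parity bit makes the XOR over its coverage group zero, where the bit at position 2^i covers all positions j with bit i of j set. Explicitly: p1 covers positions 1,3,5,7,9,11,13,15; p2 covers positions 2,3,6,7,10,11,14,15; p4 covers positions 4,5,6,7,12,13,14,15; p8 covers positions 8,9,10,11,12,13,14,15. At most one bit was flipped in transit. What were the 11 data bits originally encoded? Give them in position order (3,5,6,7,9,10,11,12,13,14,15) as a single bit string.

s1: b1⊕b3⊕b5⊕b7⊕b9⊕b11⊕b13⊕b15 = 0⊕0⊕0⊕0⊕1⊕0⊕0⊕1 = 0
s2: b2⊕b3⊕b6⊕b7⊕b10⊕b11⊕b14⊕b15 = 1⊕0⊕0⊕0⊕1⊕0⊕1⊕1 = 0
s4: b4⊕b5⊕b6⊕b7⊕b12⊕b13⊕b14⊕b15 = 1⊕0⊕0⊕0⊕0⊕0⊕1⊕1 = 1
s8: b8⊕b9⊕b10⊕b11⊕b12⊕b13⊕b14⊕b15 = 1⊕1⊕1⊕0⊕0⊕0⊕1⊕1 = 1
Syndrome (s8...s1) = 1100 → position 12.
Flip bit 12: corrected codeword = 010100011101011
Data bits at positions 3,5,6,7,9,10,11,12,13,14,15: 00001101011

00001101011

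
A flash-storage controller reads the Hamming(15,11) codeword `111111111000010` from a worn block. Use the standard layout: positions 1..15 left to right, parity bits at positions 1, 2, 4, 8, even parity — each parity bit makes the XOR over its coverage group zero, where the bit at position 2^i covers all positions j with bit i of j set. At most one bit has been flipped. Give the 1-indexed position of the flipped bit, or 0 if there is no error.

15

s1: b1⊕b3⊕b5⊕b7⊕b9⊕b11⊕b13⊕b15 = 1⊕1⊕1⊕1⊕1⊕0⊕0⊕0 = 1
s2: b2⊕b3⊕b6⊕b7⊕b10⊕b11⊕b14⊕b15 = 1⊕1⊕1⊕1⊕0⊕0⊕1⊕0 = 1
s4: b4⊕b5⊕b6⊕b7⊕b12⊕b13⊕b14⊕b15 = 1⊕1⊕1⊕1⊕0⊕0⊕1⊕0 = 1
s8: b8⊕b9⊕b10⊕b11⊕b12⊕b13⊕b14⊕b15 = 1⊕1⊕0⊕0⊕0⊕0⊕1⊕0 = 1
Syndrome (s8...s1) = 1111 → position 15.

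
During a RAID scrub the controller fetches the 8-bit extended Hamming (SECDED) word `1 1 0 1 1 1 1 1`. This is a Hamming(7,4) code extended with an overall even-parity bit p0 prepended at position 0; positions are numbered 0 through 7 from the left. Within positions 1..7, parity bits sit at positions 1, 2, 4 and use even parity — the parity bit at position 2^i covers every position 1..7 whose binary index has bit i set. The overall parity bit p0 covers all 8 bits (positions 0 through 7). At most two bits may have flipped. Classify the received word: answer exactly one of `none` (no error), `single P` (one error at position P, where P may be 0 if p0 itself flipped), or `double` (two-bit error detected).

single 2

s1: b1⊕b3⊕b5⊕b7 = 1⊕1⊕1⊕1 = 0
s2: b2⊕b3⊕b6⊕b7 = 0⊕1⊕1⊕1 = 1
s4: b4⊕b5⊕b6⊕b7 = 1⊕1⊕1⊕1 = 0
Syndrome (s4...s1) = 010 → position 2.
Overall parity (XOR of all 8 bits, including p0): 1⊕1⊕0⊕1⊕1⊕1⊕1⊕1 = 1
Overall=1, syndrome position=2 → single-bit error at position 2.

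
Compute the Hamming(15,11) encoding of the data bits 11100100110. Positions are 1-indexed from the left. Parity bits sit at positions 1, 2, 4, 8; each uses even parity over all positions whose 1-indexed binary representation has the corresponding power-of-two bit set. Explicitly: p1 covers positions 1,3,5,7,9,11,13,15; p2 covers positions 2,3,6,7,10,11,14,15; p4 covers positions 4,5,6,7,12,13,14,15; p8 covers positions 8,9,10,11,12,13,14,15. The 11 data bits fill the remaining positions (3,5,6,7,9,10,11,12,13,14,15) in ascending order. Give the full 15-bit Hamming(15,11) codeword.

101011010100110

Place data bits at non-power-of-two positions: b3=1, b5=1, b6=1, b7=0, b9=0, b10=1, b11=0, b12=0, b13=1, b14=1, b15=0.
p1 = XOR of data positions {3,5,7,9,11,13,15} = 1⊕1⊕0⊕0⊕0⊕1⊕0 = 1
p2 = XOR of data positions {3,6,7,10,11,14,15} = 1⊕1⊕0⊕1⊕0⊕1⊕0 = 0
p4 = XOR of data positions {5,6,7,12,13,14,15} = 1⊕1⊕0⊕0⊕1⊕1⊕0 = 0
p8 = XOR of data positions {9,10,11,12,13,14,15} = 0⊕1⊕0⊕0⊕1⊕1⊕0 = 1
Codeword b1..b15 = 101011010100110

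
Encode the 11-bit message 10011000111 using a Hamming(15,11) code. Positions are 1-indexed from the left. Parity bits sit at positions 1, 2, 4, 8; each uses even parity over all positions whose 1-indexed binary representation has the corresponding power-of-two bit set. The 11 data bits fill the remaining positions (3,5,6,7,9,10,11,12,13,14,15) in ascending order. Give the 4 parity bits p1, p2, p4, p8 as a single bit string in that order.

1000

Place data bits at non-power-of-two positions: b3=1, b5=0, b6=0, b7=1, b9=1, b10=0, b11=0, b12=0, b13=1, b14=1, b15=1.
p1 = XOR of data positions {3,5,7,9,11,13,15} = 1⊕0⊕1⊕1⊕0⊕1⊕1 = 1
p2 = XOR of data positions {3,6,7,10,11,14,15} = 1⊕0⊕1⊕0⊕0⊕1⊕1 = 0
p4 = XOR of data positions {5,6,7,12,13,14,15} = 0⊕0⊕1⊕0⊕1⊕1⊕1 = 0
p8 = XOR of data positions {9,10,11,12,13,14,15} = 1⊕0⊕0⊕0⊕1⊕1⊕1 = 0
Parity bits p1,p2,p4,p8 = 1000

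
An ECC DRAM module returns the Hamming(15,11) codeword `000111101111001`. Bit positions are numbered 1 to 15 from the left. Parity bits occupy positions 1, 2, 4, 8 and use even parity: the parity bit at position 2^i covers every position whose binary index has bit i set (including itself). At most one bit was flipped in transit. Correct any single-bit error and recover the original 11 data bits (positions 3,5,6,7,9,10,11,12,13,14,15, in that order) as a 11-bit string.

s1: b1⊕b3⊕b5⊕b7⊕b9⊕b11⊕b13⊕b15 = 0⊕0⊕1⊕1⊕1⊕1⊕0⊕1 = 1
s2: b2⊕b3⊕b6⊕b7⊕b10⊕b11⊕b14⊕b15 = 0⊕0⊕1⊕1⊕1⊕1⊕0⊕1 = 1
s4: b4⊕b5⊕b6⊕b7⊕b12⊕b13⊕b14⊕b15 = 1⊕1⊕1⊕1⊕1⊕0⊕0⊕1 = 0
s8: b8⊕b9⊕b10⊕b11⊕b12⊕b13⊕b14⊕b15 = 0⊕1⊕1⊕1⊕1⊕0⊕0⊕1 = 1
Syndrome (s8...s1) = 1011 → position 11.
Flip bit 11: corrected codeword = 000111101101001
Data bits at positions 3,5,6,7,9,10,11,12,13,14,15: 01111101001

01111101001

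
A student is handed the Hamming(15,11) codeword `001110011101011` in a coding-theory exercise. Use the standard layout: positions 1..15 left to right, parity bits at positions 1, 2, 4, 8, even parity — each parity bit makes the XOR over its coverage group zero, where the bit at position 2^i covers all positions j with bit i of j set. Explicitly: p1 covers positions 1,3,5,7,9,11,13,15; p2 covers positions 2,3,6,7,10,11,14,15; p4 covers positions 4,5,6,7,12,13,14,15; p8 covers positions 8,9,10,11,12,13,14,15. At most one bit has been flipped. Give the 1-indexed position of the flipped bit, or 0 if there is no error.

4

s1: b1⊕b3⊕b5⊕b7⊕b9⊕b11⊕b13⊕b15 = 0⊕1⊕1⊕0⊕1⊕0⊕0⊕1 = 0
s2: b2⊕b3⊕b6⊕b7⊕b10⊕b11⊕b14⊕b15 = 0⊕1⊕0⊕0⊕1⊕0⊕1⊕1 = 0
s4: b4⊕b5⊕b6⊕b7⊕b12⊕b13⊕b14⊕b15 = 1⊕1⊕0⊕0⊕1⊕0⊕1⊕1 = 1
s8: b8⊕b9⊕b10⊕b11⊕b12⊕b13⊕b14⊕b15 = 1⊕1⊕1⊕0⊕1⊕0⊕1⊕1 = 0
Syndrome (s8...s1) = 0100 → position 4.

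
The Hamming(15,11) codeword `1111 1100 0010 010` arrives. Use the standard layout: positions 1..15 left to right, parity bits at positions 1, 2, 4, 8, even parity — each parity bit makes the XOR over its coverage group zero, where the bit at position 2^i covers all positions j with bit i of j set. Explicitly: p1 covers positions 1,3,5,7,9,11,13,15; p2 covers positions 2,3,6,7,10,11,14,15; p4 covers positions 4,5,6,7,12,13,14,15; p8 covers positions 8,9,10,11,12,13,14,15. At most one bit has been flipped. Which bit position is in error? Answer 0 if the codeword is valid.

s1: b1⊕b3⊕b5⊕b7⊕b9⊕b11⊕b13⊕b15 = 1⊕1⊕1⊕0⊕0⊕1⊕0⊕0 = 0
s2: b2⊕b3⊕b6⊕b7⊕b10⊕b11⊕b14⊕b15 = 1⊕1⊕1⊕0⊕0⊕1⊕1⊕0 = 1
s4: b4⊕b5⊕b6⊕b7⊕b12⊕b13⊕b14⊕b15 = 1⊕1⊕1⊕0⊕0⊕0⊕1⊕0 = 0
s8: b8⊕b9⊕b10⊕b11⊕b12⊕b13⊕b14⊕b15 = 0⊕0⊕0⊕1⊕0⊕0⊕1⊕0 = 0
Syndrome (s8...s1) = 0010 → position 2.

2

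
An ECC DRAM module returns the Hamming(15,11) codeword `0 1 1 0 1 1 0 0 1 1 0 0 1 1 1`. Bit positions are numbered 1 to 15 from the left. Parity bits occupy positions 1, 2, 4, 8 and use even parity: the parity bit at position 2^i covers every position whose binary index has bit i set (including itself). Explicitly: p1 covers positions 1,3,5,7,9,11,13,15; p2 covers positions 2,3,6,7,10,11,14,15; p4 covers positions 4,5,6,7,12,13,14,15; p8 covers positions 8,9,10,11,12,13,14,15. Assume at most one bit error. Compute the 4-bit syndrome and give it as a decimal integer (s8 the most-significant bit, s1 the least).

13

s1: b1⊕b3⊕b5⊕b7⊕b9⊕b11⊕b13⊕b15 = 0⊕1⊕1⊕0⊕1⊕0⊕1⊕1 = 1
s2: b2⊕b3⊕b6⊕b7⊕b10⊕b11⊕b14⊕b15 = 1⊕1⊕1⊕0⊕1⊕0⊕1⊕1 = 0
s4: b4⊕b5⊕b6⊕b7⊕b12⊕b13⊕b14⊕b15 = 0⊕1⊕1⊕0⊕0⊕1⊕1⊕1 = 1
s8: b8⊕b9⊕b10⊕b11⊕b12⊕b13⊕b14⊕b15 = 0⊕1⊕1⊕0⊕0⊕1⊕1⊕1 = 1
Syndrome (s8...s1) = 1101 → position 13.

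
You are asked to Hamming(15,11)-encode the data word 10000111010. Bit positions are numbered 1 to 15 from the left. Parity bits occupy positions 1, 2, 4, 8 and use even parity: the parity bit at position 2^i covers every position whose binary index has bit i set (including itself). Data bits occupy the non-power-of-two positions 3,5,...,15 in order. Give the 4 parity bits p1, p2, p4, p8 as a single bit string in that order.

Place data bits at non-power-of-two positions: b3=1, b5=0, b6=0, b7=0, b9=0, b10=1, b11=1, b12=1, b13=0, b14=1, b15=0.
p1 = XOR of data positions {3,5,7,9,11,13,15} = 1⊕0⊕0⊕0⊕1⊕0⊕0 = 0
p2 = XOR of data positions {3,6,7,10,11,14,15} = 1⊕0⊕0⊕1⊕1⊕1⊕0 = 0
p4 = XOR of data positions {5,6,7,12,13,14,15} = 0⊕0⊕0⊕1⊕0⊕1⊕0 = 0
p8 = XOR of data positions {9,10,11,12,13,14,15} = 0⊕1⊕1⊕1⊕0⊕1⊕0 = 0
Parity bits p1,p2,p4,p8 = 0000

0000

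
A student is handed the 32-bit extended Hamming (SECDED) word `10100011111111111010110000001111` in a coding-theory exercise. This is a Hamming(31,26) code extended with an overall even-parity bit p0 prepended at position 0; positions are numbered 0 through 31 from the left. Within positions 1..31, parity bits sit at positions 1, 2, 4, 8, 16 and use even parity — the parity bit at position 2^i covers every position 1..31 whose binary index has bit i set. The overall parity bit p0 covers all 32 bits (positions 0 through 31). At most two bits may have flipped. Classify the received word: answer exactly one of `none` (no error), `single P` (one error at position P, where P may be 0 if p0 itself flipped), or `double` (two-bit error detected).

s1: b1⊕b3⊕b5⊕b7⊕b9⊕b11⊕b13⊕b15⊕b17⊕b19⊕b21⊕b23⊕b25⊕b27⊕b29⊕b31 = 0⊕0⊕0⊕1⊕1⊕1⊕1⊕1⊕0⊕0⊕1⊕0⊕0⊕0⊕1⊕1 = 0
s2: b2⊕b3⊕b6⊕b7⊕b10⊕b11⊕b14⊕b15⊕b18⊕b19⊕b22⊕b23⊕b26⊕b27⊕b30⊕b31 = 1⊕0⊕1⊕1⊕1⊕1⊕1⊕1⊕1⊕0⊕0⊕0⊕0⊕0⊕1⊕1 = 0
s4: b4⊕b5⊕b6⊕b7⊕b12⊕b13⊕b14⊕b15⊕b20⊕b21⊕b22⊕b23⊕b28⊕b29⊕b30⊕b31 = 0⊕0⊕1⊕1⊕1⊕1⊕1⊕1⊕1⊕1⊕0⊕0⊕1⊕1⊕1⊕1 = 0
s8: b8⊕b9⊕b10⊕b11⊕b12⊕b13⊕b14⊕b15⊕b24⊕b25⊕b26⊕b27⊕b28⊕b29⊕b30⊕b31 = 1⊕1⊕1⊕1⊕1⊕1⊕1⊕1⊕0⊕0⊕0⊕0⊕1⊕1⊕1⊕1 = 0
s16: b16⊕b17⊕b18⊕b19⊕b20⊕b21⊕b22⊕b23⊕b24⊕b25⊕b26⊕b27⊕b28⊕b29⊕b30⊕b31 = 1⊕0⊕1⊕0⊕1⊕1⊕0⊕0⊕0⊕0⊕0⊕0⊕1⊕1⊕1⊕1 = 0
Syndrome (s16...s1) = 00000 → position 0 (no error).
Overall parity (XOR of all 32 bits, including p0): 1⊕0⊕1⊕0⊕0⊕0⊕1⊕1⊕1⊕1⊕1⊕1⊕1⊕1⊕1⊕1⊕1⊕0⊕1⊕0⊕1⊕1⊕0⊕0⊕0⊕0⊕0⊕0⊕1⊕1⊕1⊕1 = 0
Overall=0, syndrome position=0 → no error.

none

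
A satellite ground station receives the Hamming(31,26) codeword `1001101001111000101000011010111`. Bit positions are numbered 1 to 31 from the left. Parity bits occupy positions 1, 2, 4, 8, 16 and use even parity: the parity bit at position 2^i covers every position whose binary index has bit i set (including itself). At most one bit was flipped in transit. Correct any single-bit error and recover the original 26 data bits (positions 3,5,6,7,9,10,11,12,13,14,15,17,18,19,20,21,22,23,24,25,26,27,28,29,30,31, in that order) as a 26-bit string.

s1: b1⊕b3⊕b5⊕b7⊕b9⊕b11⊕b13⊕b15⊕b17⊕b19⊕b21⊕b23⊕b25⊕b27⊕b29⊕b31 = 1⊕0⊕1⊕1⊕0⊕1⊕1⊕0⊕1⊕1⊕0⊕0⊕1⊕1⊕1⊕1 = 1
s2: b2⊕b3⊕b6⊕b7⊕b10⊕b11⊕b14⊕b15⊕b18⊕b19⊕b22⊕b23⊕b26⊕b27⊕b30⊕b31 = 0⊕0⊕0⊕1⊕1⊕1⊕0⊕0⊕0⊕1⊕0⊕0⊕0⊕1⊕1⊕1 = 1
s4: b4⊕b5⊕b6⊕b7⊕b12⊕b13⊕b14⊕b15⊕b20⊕b21⊕b22⊕b23⊕b28⊕b29⊕b30⊕b31 = 1⊕1⊕0⊕1⊕1⊕1⊕0⊕0⊕0⊕0⊕0⊕0⊕0⊕1⊕1⊕1 = 0
s8: b8⊕b9⊕b10⊕b11⊕b12⊕b13⊕b14⊕b15⊕b24⊕b25⊕b26⊕b27⊕b28⊕b29⊕b30⊕b31 = 0⊕0⊕1⊕1⊕1⊕1⊕0⊕0⊕1⊕1⊕0⊕1⊕0⊕1⊕1⊕1 = 0
s16: b16⊕b17⊕b18⊕b19⊕b20⊕b21⊕b22⊕b23⊕b24⊕b25⊕b26⊕b27⊕b28⊕b29⊕b30⊕b31 = 0⊕1⊕0⊕1⊕0⊕0⊕0⊕0⊕1⊕1⊕0⊕1⊕0⊕1⊕1⊕1 = 0
Syndrome (s16...s1) = 00011 → position 3.
Flip bit 3: corrected codeword = 1011101001111000101000011010111
Data bits at positions 3,5,6,7,9,10,11,12,13,14,15,17,18,19,20,21,22,23,24,25,26,27,28,29,30,31: 11010111100101000011010111

11010111100101000011010111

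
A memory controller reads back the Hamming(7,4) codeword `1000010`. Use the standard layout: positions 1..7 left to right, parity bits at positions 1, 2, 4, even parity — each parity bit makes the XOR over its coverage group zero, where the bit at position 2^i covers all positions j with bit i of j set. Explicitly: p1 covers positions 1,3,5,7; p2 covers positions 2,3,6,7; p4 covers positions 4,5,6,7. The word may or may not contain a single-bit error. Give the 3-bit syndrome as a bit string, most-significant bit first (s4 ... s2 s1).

111

s1: b1⊕b3⊕b5⊕b7 = 1⊕0⊕0⊕0 = 1
s2: b2⊕b3⊕b6⊕b7 = 0⊕0⊕1⊕0 = 1
s4: b4⊕b5⊕b6⊕b7 = 0⊕0⊕1⊕0 = 1
Syndrome (s4...s1) = 111 → position 7.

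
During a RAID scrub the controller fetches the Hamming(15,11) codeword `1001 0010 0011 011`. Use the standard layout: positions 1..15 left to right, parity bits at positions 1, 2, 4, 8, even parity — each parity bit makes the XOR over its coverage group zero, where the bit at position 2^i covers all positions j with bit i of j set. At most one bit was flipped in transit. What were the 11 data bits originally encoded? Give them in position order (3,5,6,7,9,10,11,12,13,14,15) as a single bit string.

00010011011

s1: b1⊕b3⊕b5⊕b7⊕b9⊕b11⊕b13⊕b15 = 1⊕0⊕0⊕1⊕0⊕1⊕0⊕1 = 0
s2: b2⊕b3⊕b6⊕b7⊕b10⊕b11⊕b14⊕b15 = 0⊕0⊕0⊕1⊕0⊕1⊕1⊕1 = 0
s4: b4⊕b5⊕b6⊕b7⊕b12⊕b13⊕b14⊕b15 = 1⊕0⊕0⊕1⊕1⊕0⊕1⊕1 = 1
s8: b8⊕b9⊕b10⊕b11⊕b12⊕b13⊕b14⊕b15 = 0⊕0⊕0⊕1⊕1⊕0⊕1⊕1 = 0
Syndrome (s8...s1) = 0100 → position 4.
Flip bit 4: corrected codeword = 100000100011011
Data bits at positions 3,5,6,7,9,10,11,12,13,14,15: 00010011011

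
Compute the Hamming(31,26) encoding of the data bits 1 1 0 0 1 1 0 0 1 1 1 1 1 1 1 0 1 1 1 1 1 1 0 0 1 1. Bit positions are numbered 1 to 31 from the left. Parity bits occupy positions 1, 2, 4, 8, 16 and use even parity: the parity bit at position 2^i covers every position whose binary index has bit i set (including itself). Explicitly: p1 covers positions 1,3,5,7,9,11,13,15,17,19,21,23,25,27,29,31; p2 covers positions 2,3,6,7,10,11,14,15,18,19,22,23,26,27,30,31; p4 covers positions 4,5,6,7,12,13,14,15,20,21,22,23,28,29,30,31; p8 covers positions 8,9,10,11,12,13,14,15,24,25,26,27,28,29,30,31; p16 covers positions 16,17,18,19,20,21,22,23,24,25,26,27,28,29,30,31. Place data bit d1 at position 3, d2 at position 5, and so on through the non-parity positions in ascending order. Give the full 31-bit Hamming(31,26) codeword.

Place data bits at non-power-of-two positions: b3=1, b5=1, b6=0, b7=0, b9=1, b10=1, b11=0, b12=0, b13=1, b14=1, b15=1, b17=1, b18=1, b19=1, b20=1, b21=0, b22=1, b23=1, b24=1, b25=1, b26=1, b27=1, b28=0, b29=0, b30=1, b31=1.
p1 = XOR of data positions {3,5,7,9,11,13,15,17,19,21,23,25,27,29,31} = 1⊕1⊕0⊕1⊕0⊕1⊕1⊕1⊕1⊕0⊕1⊕1⊕1⊕0⊕1 = 1
p2 = XOR of data positions {3,6,7,10,11,14,15,18,19,22,23,26,27,30,31} = 1⊕0⊕0⊕1⊕0⊕1⊕1⊕1⊕1⊕1⊕1⊕1⊕1⊕1⊕1 = 0
p4 = XOR of data positions {5,6,7,12,13,14,15,20,21,22,23,28,29,30,31} = 1⊕0⊕0⊕0⊕1⊕1⊕1⊕1⊕0⊕1⊕1⊕0⊕0⊕1⊕1 = 1
p8 = XOR of data positions {9,10,11,12,13,14,15,24,25,26,27,28,29,30,31} = 1⊕1⊕0⊕0⊕1⊕1⊕1⊕1⊕1⊕1⊕1⊕0⊕0⊕1⊕1 = 1
p16 = XOR of data positions {17,18,19,20,21,22,23,24,25,26,27,28,29,30,31} = 1⊕1⊕1⊕1⊕0⊕1⊕1⊕1⊕1⊕1⊕1⊕0⊕0⊕1⊕1 = 0
Codeword b1..b31 = 1011100111001110111101111110011

1011100111001110111101111110011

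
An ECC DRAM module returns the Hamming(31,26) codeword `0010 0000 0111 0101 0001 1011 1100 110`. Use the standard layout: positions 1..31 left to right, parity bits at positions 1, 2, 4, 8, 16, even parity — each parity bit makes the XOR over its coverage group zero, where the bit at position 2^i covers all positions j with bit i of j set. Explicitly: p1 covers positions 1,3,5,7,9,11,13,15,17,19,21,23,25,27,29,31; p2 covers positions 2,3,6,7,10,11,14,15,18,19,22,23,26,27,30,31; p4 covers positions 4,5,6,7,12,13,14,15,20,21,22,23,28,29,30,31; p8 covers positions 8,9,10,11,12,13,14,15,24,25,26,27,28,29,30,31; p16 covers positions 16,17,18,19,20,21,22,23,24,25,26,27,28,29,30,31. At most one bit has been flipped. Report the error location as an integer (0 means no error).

30

s1: b1⊕b3⊕b5⊕b7⊕b9⊕b11⊕b13⊕b15⊕b17⊕b19⊕b21⊕b23⊕b25⊕b27⊕b29⊕b31 = 0⊕1⊕0⊕0⊕0⊕1⊕0⊕0⊕0⊕0⊕1⊕1⊕1⊕0⊕1⊕0 = 0
s2: b2⊕b3⊕b6⊕b7⊕b10⊕b11⊕b14⊕b15⊕b18⊕b19⊕b22⊕b23⊕b26⊕b27⊕b30⊕b31 = 0⊕1⊕0⊕0⊕1⊕1⊕1⊕0⊕0⊕0⊕0⊕1⊕1⊕0⊕1⊕0 = 1
s4: b4⊕b5⊕b6⊕b7⊕b12⊕b13⊕b14⊕b15⊕b20⊕b21⊕b22⊕b23⊕b28⊕b29⊕b30⊕b31 = 0⊕0⊕0⊕0⊕1⊕0⊕1⊕0⊕1⊕1⊕0⊕1⊕0⊕1⊕1⊕0 = 1
s8: b8⊕b9⊕b10⊕b11⊕b12⊕b13⊕b14⊕b15⊕b24⊕b25⊕b26⊕b27⊕b28⊕b29⊕b30⊕b31 = 0⊕0⊕1⊕1⊕1⊕0⊕1⊕0⊕1⊕1⊕1⊕0⊕0⊕1⊕1⊕0 = 1
s16: b16⊕b17⊕b18⊕b19⊕b20⊕b21⊕b22⊕b23⊕b24⊕b25⊕b26⊕b27⊕b28⊕b29⊕b30⊕b31 = 1⊕0⊕0⊕0⊕1⊕1⊕0⊕1⊕1⊕1⊕1⊕0⊕0⊕1⊕1⊕0 = 1
Syndrome (s16...s1) = 11110 → position 30.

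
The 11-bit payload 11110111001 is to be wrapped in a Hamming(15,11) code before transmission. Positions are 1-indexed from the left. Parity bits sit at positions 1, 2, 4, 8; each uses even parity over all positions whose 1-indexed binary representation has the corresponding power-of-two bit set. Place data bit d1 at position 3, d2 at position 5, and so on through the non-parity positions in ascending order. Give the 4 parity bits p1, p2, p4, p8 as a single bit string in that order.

Place data bits at non-power-of-two positions: b3=1, b5=1, b6=1, b7=1, b9=0, b10=1, b11=1, b12=1, b13=0, b14=0, b15=1.
p1 = XOR of data positions {3,5,7,9,11,13,15} = 1⊕1⊕1⊕0⊕1⊕0⊕1 = 1
p2 = XOR of data positions {3,6,7,10,11,14,15} = 1⊕1⊕1⊕1⊕1⊕0⊕1 = 0
p4 = XOR of data positions {5,6,7,12,13,14,15} = 1⊕1⊕1⊕1⊕0⊕0⊕1 = 1
p8 = XOR of data positions {9,10,11,12,13,14,15} = 0⊕1⊕1⊕1⊕0⊕0⊕1 = 0
Parity bits p1,p2,p4,p8 = 1010

1010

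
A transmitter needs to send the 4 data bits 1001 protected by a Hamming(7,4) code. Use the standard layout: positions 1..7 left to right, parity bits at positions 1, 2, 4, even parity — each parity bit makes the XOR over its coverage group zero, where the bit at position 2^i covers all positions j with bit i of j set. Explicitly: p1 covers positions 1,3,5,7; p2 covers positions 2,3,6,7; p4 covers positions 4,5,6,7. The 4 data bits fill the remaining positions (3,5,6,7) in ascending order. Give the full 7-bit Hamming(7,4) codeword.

0011001

Place data bits at non-power-of-two positions: b3=1, b5=0, b6=0, b7=1.
p1 = XOR of data positions {3,5,7} = 1⊕0⊕1 = 0
p2 = XOR of data positions {3,6,7} = 1⊕0⊕1 = 0
p4 = XOR of data positions {5,6,7} = 0⊕0⊕1 = 1
Codeword b1..b7 = 0011001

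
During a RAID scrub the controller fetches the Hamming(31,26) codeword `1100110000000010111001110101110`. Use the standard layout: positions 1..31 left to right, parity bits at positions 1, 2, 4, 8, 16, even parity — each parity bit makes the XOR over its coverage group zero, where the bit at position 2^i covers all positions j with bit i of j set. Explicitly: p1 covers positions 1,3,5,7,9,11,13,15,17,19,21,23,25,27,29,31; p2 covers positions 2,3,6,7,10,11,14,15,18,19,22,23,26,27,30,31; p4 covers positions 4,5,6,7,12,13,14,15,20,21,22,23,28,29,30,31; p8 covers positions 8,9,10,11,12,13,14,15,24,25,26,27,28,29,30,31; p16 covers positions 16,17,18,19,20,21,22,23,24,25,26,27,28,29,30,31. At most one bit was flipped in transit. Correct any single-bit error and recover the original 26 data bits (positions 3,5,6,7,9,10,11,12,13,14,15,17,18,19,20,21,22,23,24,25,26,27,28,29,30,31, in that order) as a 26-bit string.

11100000001111001110101110

s1: b1⊕b3⊕b5⊕b7⊕b9⊕b11⊕b13⊕b15⊕b17⊕b19⊕b21⊕b23⊕b25⊕b27⊕b29⊕b31 = 1⊕0⊕1⊕0⊕0⊕0⊕0⊕1⊕1⊕1⊕0⊕1⊕0⊕0⊕1⊕0 = 1
s2: b2⊕b3⊕b6⊕b7⊕b10⊕b11⊕b14⊕b15⊕b18⊕b19⊕b22⊕b23⊕b26⊕b27⊕b30⊕b31 = 1⊕0⊕1⊕0⊕0⊕0⊕0⊕1⊕1⊕1⊕1⊕1⊕1⊕0⊕1⊕0 = 1
s4: b4⊕b5⊕b6⊕b7⊕b12⊕b13⊕b14⊕b15⊕b20⊕b21⊕b22⊕b23⊕b28⊕b29⊕b30⊕b31 = 0⊕1⊕1⊕0⊕0⊕0⊕0⊕1⊕0⊕0⊕1⊕1⊕1⊕1⊕1⊕0 = 0
s8: b8⊕b9⊕b10⊕b11⊕b12⊕b13⊕b14⊕b15⊕b24⊕b25⊕b26⊕b27⊕b28⊕b29⊕b30⊕b31 = 0⊕0⊕0⊕0⊕0⊕0⊕0⊕1⊕1⊕0⊕1⊕0⊕1⊕1⊕1⊕0 = 0
s16: b16⊕b17⊕b18⊕b19⊕b20⊕b21⊕b22⊕b23⊕b24⊕b25⊕b26⊕b27⊕b28⊕b29⊕b30⊕b31 = 0⊕1⊕1⊕1⊕0⊕0⊕1⊕1⊕1⊕0⊕1⊕0⊕1⊕1⊕1⊕0 = 0
Syndrome (s16...s1) = 00011 → position 3.
Flip bit 3: corrected codeword = 1110110000000010111001110101110
Data bits at positions 3,5,6,7,9,10,11,12,13,14,15,17,18,19,20,21,22,23,24,25,26,27,28,29,30,31: 11100000001111001110101110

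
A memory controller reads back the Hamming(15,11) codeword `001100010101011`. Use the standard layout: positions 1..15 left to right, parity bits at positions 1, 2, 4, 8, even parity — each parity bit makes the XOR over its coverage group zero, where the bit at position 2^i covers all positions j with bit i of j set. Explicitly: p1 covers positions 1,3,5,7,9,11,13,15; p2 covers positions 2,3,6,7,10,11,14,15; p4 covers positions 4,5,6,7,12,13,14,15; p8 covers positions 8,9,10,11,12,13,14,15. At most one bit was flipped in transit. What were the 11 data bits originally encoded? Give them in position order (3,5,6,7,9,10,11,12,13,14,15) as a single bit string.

10000101011

s1: b1⊕b3⊕b5⊕b7⊕b9⊕b11⊕b13⊕b15 = 0⊕1⊕0⊕0⊕0⊕0⊕0⊕1 = 0
s2: b2⊕b3⊕b6⊕b7⊕b10⊕b11⊕b14⊕b15 = 0⊕1⊕0⊕0⊕1⊕0⊕1⊕1 = 0
s4: b4⊕b5⊕b6⊕b7⊕b12⊕b13⊕b14⊕b15 = 1⊕0⊕0⊕0⊕1⊕0⊕1⊕1 = 0
s8: b8⊕b9⊕b10⊕b11⊕b12⊕b13⊕b14⊕b15 = 1⊕0⊕1⊕0⊕1⊕0⊕1⊕1 = 1
Syndrome (s8...s1) = 1000 → position 8.
Flip bit 8: corrected codeword = 001100000101011
Data bits at positions 3,5,6,7,9,10,11,12,13,14,15: 10000101011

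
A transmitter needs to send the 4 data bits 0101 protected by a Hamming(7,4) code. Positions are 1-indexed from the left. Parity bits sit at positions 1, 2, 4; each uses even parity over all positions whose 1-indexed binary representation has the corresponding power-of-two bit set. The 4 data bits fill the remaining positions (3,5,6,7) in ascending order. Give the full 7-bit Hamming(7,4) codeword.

Place data bits at non-power-of-two positions: b3=0, b5=1, b6=0, b7=1.
p1 = XOR of data positions {3,5,7} = 0⊕1⊕1 = 0
p2 = XOR of data positions {3,6,7} = 0⊕0⊕1 = 1
p4 = XOR of data positions {5,6,7} = 1⊕0⊕1 = 0
Codeword b1..b7 = 0100101

0100101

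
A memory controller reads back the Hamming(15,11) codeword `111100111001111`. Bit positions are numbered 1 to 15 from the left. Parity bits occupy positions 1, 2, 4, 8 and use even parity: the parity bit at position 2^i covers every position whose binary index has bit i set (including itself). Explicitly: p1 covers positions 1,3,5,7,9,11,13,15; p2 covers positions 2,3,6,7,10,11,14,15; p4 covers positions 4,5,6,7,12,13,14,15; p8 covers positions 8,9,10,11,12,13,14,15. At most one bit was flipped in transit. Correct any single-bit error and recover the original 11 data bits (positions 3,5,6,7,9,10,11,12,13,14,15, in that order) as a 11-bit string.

s1: b1⊕b3⊕b5⊕b7⊕b9⊕b11⊕b13⊕b15 = 1⊕1⊕0⊕1⊕1⊕0⊕1⊕1 = 0
s2: b2⊕b3⊕b6⊕b7⊕b10⊕b11⊕b14⊕b15 = 1⊕1⊕0⊕1⊕0⊕0⊕1⊕1 = 1
s4: b4⊕b5⊕b6⊕b7⊕b12⊕b13⊕b14⊕b15 = 1⊕0⊕0⊕1⊕1⊕1⊕1⊕1 = 0
s8: b8⊕b9⊕b10⊕b11⊕b12⊕b13⊕b14⊕b15 = 1⊕1⊕0⊕0⊕1⊕1⊕1⊕1 = 0
Syndrome (s8...s1) = 0010 → position 2.
Flip bit 2: corrected codeword = 101100111001111
Data bits at positions 3,5,6,7,9,10,11,12,13,14,15: 10011001111

10011001111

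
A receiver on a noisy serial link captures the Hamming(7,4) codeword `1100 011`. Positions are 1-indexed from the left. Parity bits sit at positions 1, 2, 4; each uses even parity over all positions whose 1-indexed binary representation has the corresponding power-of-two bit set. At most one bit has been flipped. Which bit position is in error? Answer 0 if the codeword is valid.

s1: b1⊕b3⊕b5⊕b7 = 1⊕0⊕0⊕1 = 0
s2: b2⊕b3⊕b6⊕b7 = 1⊕0⊕1⊕1 = 1
s4: b4⊕b5⊕b6⊕b7 = 0⊕0⊕1⊕1 = 0
Syndrome (s4...s1) = 010 → position 2.

2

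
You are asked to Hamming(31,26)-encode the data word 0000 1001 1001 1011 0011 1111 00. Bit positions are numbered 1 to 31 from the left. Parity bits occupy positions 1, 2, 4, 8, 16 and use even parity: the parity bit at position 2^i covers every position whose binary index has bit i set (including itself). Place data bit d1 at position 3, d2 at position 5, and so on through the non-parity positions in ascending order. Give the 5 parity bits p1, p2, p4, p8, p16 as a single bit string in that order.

11010

Place data bits at non-power-of-two positions: b3=0, b5=0, b6=0, b7=0, b9=1, b10=0, b11=0, b12=1, b13=1, b14=0, b15=0, b17=1, b18=1, b19=0, b20=1, b21=1, b22=0, b23=0, b24=1, b25=1, b26=1, b27=1, b28=1, b29=1, b30=0, b31=0.
p1 = XOR of data positions {3,5,7,9,11,13,15,17,19,21,23,25,27,29,31} = 0⊕0⊕0⊕1⊕0⊕1⊕0⊕1⊕0⊕1⊕0⊕1⊕1⊕1⊕0 = 1
p2 = XOR of data positions {3,6,7,10,11,14,15,18,19,22,23,26,27,30,31} = 0⊕0⊕0⊕0⊕0⊕0⊕0⊕1⊕0⊕0⊕0⊕1⊕1⊕0⊕0 = 1
p4 = XOR of data positions {5,6,7,12,13,14,15,20,21,22,23,28,29,30,31} = 0⊕0⊕0⊕1⊕1⊕0⊕0⊕1⊕1⊕0⊕0⊕1⊕1⊕0⊕0 = 0
p8 = XOR of data positions {9,10,11,12,13,14,15,24,25,26,27,28,29,30,31} = 1⊕0⊕0⊕1⊕1⊕0⊕0⊕1⊕1⊕1⊕1⊕1⊕1⊕0⊕0 = 1
p16 = XOR of data positions {17,18,19,20,21,22,23,24,25,26,27,28,29,30,31} = 1⊕1⊕0⊕1⊕1⊕0⊕0⊕1⊕1⊕1⊕1⊕1⊕1⊕0⊕0 = 0
Parity bits p1,p2,p4,p8,p16 = 11010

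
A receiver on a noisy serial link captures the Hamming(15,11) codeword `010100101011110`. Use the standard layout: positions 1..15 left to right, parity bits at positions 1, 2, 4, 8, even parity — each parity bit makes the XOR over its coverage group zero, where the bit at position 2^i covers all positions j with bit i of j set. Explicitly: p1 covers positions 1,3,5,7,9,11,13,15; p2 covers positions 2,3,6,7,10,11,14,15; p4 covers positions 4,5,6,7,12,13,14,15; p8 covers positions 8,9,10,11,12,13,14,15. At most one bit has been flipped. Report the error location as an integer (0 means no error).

12

s1: b1⊕b3⊕b5⊕b7⊕b9⊕b11⊕b13⊕b15 = 0⊕0⊕0⊕1⊕1⊕1⊕1⊕0 = 0
s2: b2⊕b3⊕b6⊕b7⊕b10⊕b11⊕b14⊕b15 = 1⊕0⊕0⊕1⊕0⊕1⊕1⊕0 = 0
s4: b4⊕b5⊕b6⊕b7⊕b12⊕b13⊕b14⊕b15 = 1⊕0⊕0⊕1⊕1⊕1⊕1⊕0 = 1
s8: b8⊕b9⊕b10⊕b11⊕b12⊕b13⊕b14⊕b15 = 0⊕1⊕0⊕1⊕1⊕1⊕1⊕0 = 1
Syndrome (s8...s1) = 1100 → position 12.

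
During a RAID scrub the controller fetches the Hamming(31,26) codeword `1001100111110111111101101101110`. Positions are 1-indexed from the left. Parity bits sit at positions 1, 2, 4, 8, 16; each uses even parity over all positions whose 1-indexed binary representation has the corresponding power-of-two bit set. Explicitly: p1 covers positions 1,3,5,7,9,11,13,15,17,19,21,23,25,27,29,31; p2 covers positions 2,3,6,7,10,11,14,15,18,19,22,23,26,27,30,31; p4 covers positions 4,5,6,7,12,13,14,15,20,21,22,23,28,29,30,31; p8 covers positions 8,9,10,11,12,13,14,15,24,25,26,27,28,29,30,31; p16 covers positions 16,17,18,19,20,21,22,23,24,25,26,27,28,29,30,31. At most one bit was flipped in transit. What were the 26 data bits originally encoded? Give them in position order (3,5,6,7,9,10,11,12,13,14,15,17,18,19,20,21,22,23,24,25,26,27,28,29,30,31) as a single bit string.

01001111011111101101101110

s1: b1⊕b3⊕b5⊕b7⊕b9⊕b11⊕b13⊕b15⊕b17⊕b19⊕b21⊕b23⊕b25⊕b27⊕b29⊕b31 = 1⊕0⊕1⊕0⊕1⊕1⊕0⊕1⊕1⊕1⊕0⊕1⊕1⊕0⊕1⊕0 = 0
s2: b2⊕b3⊕b6⊕b7⊕b10⊕b11⊕b14⊕b15⊕b18⊕b19⊕b22⊕b23⊕b26⊕b27⊕b30⊕b31 = 0⊕0⊕0⊕0⊕1⊕1⊕1⊕1⊕1⊕1⊕1⊕1⊕1⊕0⊕1⊕0 = 0
s4: b4⊕b5⊕b6⊕b7⊕b12⊕b13⊕b14⊕b15⊕b20⊕b21⊕b22⊕b23⊕b28⊕b29⊕b30⊕b31 = 1⊕1⊕0⊕0⊕1⊕0⊕1⊕1⊕1⊕0⊕1⊕1⊕1⊕1⊕1⊕0 = 1
s8: b8⊕b9⊕b10⊕b11⊕b12⊕b13⊕b14⊕b15⊕b24⊕b25⊕b26⊕b27⊕b28⊕b29⊕b30⊕b31 = 1⊕1⊕1⊕1⊕1⊕0⊕1⊕1⊕0⊕1⊕1⊕0⊕1⊕1⊕1⊕0 = 0
s16: b16⊕b17⊕b18⊕b19⊕b20⊕b21⊕b22⊕b23⊕b24⊕b25⊕b26⊕b27⊕b28⊕b29⊕b30⊕b31 = 1⊕1⊕1⊕1⊕1⊕0⊕1⊕1⊕0⊕1⊕1⊕0⊕1⊕1⊕1⊕0 = 0
Syndrome (s16...s1) = 00100 → position 4.
Flip bit 4: corrected codeword = 1000100111110111111101101101110
Data bits at positions 3,5,6,7,9,10,11,12,13,14,15,17,18,19,20,21,22,23,24,25,26,27,28,29,30,31: 01001111011111101101101110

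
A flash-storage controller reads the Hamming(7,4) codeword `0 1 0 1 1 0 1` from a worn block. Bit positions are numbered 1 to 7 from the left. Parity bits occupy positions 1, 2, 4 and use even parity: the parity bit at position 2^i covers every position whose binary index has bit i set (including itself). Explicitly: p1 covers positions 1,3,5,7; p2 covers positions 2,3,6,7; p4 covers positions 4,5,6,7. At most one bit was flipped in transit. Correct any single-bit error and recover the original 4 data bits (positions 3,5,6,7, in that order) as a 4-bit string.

0101

s1: b1⊕b3⊕b5⊕b7 = 0⊕0⊕1⊕1 = 0
s2: b2⊕b3⊕b6⊕b7 = 1⊕0⊕0⊕1 = 0
s4: b4⊕b5⊕b6⊕b7 = 1⊕1⊕0⊕1 = 1
Syndrome (s4...s1) = 100 → position 4.
Flip bit 4: corrected codeword = 0100101
Data bits at positions 3,5,6,7: 0101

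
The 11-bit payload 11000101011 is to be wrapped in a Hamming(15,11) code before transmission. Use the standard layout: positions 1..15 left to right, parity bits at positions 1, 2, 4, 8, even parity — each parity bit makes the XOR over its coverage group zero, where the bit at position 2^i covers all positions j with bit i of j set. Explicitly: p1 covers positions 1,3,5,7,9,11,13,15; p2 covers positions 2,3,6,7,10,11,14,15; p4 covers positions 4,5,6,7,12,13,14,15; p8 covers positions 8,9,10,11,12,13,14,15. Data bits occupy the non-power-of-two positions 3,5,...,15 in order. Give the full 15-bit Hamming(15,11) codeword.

101010000101011

Place data bits at non-power-of-two positions: b3=1, b5=1, b6=0, b7=0, b9=0, b10=1, b11=0, b12=1, b13=0, b14=1, b15=1.
p1 = XOR of data positions {3,5,7,9,11,13,15} = 1⊕1⊕0⊕0⊕0⊕0⊕1 = 1
p2 = XOR of data positions {3,6,7,10,11,14,15} = 1⊕0⊕0⊕1⊕0⊕1⊕1 = 0
p4 = XOR of data positions {5,6,7,12,13,14,15} = 1⊕0⊕0⊕1⊕0⊕1⊕1 = 0
p8 = XOR of data positions {9,10,11,12,13,14,15} = 0⊕1⊕0⊕1⊕0⊕1⊕1 = 0
Codeword b1..b15 = 101010000101011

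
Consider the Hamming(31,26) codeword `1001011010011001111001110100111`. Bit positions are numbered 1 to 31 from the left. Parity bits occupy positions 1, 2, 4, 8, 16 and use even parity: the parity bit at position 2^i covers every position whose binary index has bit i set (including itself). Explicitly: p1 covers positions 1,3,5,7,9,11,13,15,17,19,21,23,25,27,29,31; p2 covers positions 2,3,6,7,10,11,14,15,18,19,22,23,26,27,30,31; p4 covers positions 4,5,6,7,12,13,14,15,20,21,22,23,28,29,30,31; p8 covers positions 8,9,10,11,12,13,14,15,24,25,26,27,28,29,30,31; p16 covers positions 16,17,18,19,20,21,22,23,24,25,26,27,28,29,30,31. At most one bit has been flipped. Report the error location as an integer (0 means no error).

s1: b1⊕b3⊕b5⊕b7⊕b9⊕b11⊕b13⊕b15⊕b17⊕b19⊕b21⊕b23⊕b25⊕b27⊕b29⊕b31 = 1⊕0⊕0⊕1⊕1⊕0⊕1⊕0⊕1⊕1⊕0⊕1⊕0⊕0⊕1⊕1 = 1
s2: b2⊕b3⊕b6⊕b7⊕b10⊕b11⊕b14⊕b15⊕b18⊕b19⊕b22⊕b23⊕b26⊕b27⊕b30⊕b31 = 0⊕0⊕1⊕1⊕0⊕0⊕0⊕0⊕1⊕1⊕1⊕1⊕1⊕0⊕1⊕1 = 1
s4: b4⊕b5⊕b6⊕b7⊕b12⊕b13⊕b14⊕b15⊕b20⊕b21⊕b22⊕b23⊕b28⊕b29⊕b30⊕b31 = 1⊕0⊕1⊕1⊕1⊕1⊕0⊕0⊕0⊕0⊕1⊕1⊕0⊕1⊕1⊕1 = 0
s8: b8⊕b9⊕b10⊕b11⊕b12⊕b13⊕b14⊕b15⊕b24⊕b25⊕b26⊕b27⊕b28⊕b29⊕b30⊕b31 = 0⊕1⊕0⊕0⊕1⊕1⊕0⊕0⊕1⊕0⊕1⊕0⊕0⊕1⊕1⊕1 = 0
s16: b16⊕b17⊕b18⊕b19⊕b20⊕b21⊕b22⊕b23⊕b24⊕b25⊕b26⊕b27⊕b28⊕b29⊕b30⊕b31 = 1⊕1⊕1⊕1⊕0⊕0⊕1⊕1⊕1⊕0⊕1⊕0⊕0⊕1⊕1⊕1 = 1
Syndrome (s16...s1) = 10011 → position 19.

19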